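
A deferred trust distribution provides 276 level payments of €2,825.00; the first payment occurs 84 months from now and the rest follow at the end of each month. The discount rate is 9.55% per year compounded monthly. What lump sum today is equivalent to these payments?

€163,228.37

Ordinary annuity of 276 payments, first payment at period 84.
Periodic rate r = 0.0955/12 per month; n is counted in months.
The ordinary-annuity PV formula values the stream one period before the first payment (period 83); discount that back 83 periods:
PV₀ = 2,825 × [1 − (1+r)^−276] / r × (1+r)^−83 = €163,228.37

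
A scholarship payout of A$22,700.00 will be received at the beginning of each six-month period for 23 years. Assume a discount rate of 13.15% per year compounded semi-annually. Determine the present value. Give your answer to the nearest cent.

A$348,284.60

This is an annuity due: 46 payments of A$22,700.00 at the beginning of each six-month period.
Periodic rate r = 0.1315/2 per half-year; n is counted in half-years.
PV = PMT × [(1 − (1+r)^−n)/r] × (1+r) = 22,700 × [1 − (1+r)^−46] / r × (1+r) = A$348,284.60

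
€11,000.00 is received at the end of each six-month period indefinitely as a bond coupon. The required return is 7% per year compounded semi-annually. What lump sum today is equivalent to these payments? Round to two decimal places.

€314,285.71

Periodic rate r = 0.07/2 per half-year.
Level perpetuity: PV = PMT / r = 11,000 / (0.07/2) = €314,285.71.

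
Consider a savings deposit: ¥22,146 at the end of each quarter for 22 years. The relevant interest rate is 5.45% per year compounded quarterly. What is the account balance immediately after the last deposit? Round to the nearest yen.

¥3,722,248

This is an ordinary annuity: 88 deposits of ¥22,146 at the end of each quarter.
Periodic rate r = 0.0545/4 per quarter; n is counted in quarters.
FV = PMT × [((1+r)^n − 1)/r] = 22,146 × [(1+r)^88 − 1] / r = ¥3,722,248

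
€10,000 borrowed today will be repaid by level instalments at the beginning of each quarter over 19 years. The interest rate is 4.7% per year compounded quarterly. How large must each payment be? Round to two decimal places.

Level annuity due; solve PV = PMT × [(1 − (1+r)^−n)/r] × (1+r) for PMT.
Periodic rate r = 0.047/4 per quarter; n is counted in quarters.
With n = 76: PMT = 10,000 / ([(1 − (1+r)^−n)/r] × (1+r)) = €197.36

€197.36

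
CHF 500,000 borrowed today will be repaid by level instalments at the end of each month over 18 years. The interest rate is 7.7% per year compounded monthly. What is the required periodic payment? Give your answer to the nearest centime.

CHF 4,284.54

Level ordinary annuity; solve PV = PMT × [(1 − (1+r)^−n)/r] for PMT.
Periodic rate r = 0.077/12 per month; n is counted in months.
With n = 216: PMT = 500,000 / ([(1 − (1+r)^−n)/r]) = CHF 4,284.54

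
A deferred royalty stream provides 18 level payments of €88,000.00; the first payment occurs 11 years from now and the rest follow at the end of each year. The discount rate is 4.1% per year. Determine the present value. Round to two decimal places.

€739,370.35

Ordinary annuity of 18 payments, first payment at period 11.
Periodic rate r = 0.041 per year.
The ordinary-annuity PV formula values the stream one period before the first payment (period 10); discount that back 10 periods:
PV₀ = 88,000 × [1 − (1+r)^−18] / r × (1+r)^−10 = €739,370.35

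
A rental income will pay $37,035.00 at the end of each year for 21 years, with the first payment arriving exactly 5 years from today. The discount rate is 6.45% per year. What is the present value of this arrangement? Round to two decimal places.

$326,826.96

Ordinary annuity of 21 payments, first payment at period 5.
Periodic rate r = 0.0645 per year.
The ordinary-annuity PV formula values the stream one period before the first payment (period 4); discount that back 4 periods:
PV₀ = 37,035 × [1 − (1+r)^−21] / r × (1+r)^−4 = $326,826.96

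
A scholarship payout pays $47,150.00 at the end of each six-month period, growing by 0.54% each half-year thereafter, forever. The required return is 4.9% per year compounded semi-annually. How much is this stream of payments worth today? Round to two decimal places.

$2,468,586.39

Periodic rate r = 0.049/2 per half-year.
Growing perpetuity (Gordon): PV = PMT₁ / (r − g) = 47,150 / (r − 0.0054) = $2,468,586.39.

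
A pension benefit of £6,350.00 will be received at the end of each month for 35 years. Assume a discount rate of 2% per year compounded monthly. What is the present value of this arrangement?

£1,916,907.24

This is an ordinary annuity: 420 payments of £6,350.00 at the end of each month.
Periodic rate r = 0.02/12 per month; n is counted in months.
PV = PMT × [(1 − (1+r)^−n)/r] = 6,350 × [1 − (1+r)^−420] / r = £1,916,907.24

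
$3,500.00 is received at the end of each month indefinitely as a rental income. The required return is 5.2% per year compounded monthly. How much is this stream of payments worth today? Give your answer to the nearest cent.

$807,692.31

Periodic rate r = 0.052/12 per month.
Level perpetuity: PV = PMT / r = 3,500 / (0.052/12) = $807,692.31.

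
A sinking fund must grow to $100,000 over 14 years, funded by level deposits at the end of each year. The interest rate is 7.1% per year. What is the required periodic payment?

$4,403.16

Level ordinary annuity; solve FV = PMT × [((1+r)^n − 1)/r] for PMT.
Periodic rate r = 0.071 per year.
With n = 14: PMT = 100,000 / ([((1+r)^n − 1)/r]) = $4,403.16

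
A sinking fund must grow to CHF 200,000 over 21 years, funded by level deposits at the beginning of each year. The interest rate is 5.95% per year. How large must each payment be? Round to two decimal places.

Level annuity due; solve FV = PMT × [((1+r)^n − 1)/r] × (1+r) for PMT.
Periodic rate r = 0.0595 per year.
With n = 21: PMT = 200,000 / ([((1+r)^n − 1)/r] × (1+r)) = CHF 4,747.04

CHF 4,747.04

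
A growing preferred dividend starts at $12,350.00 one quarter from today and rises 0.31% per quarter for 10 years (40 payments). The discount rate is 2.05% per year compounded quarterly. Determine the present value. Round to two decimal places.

Periodic rate r = 0.0205/4 per quarter; n is counted in quarters.
Growing ordinary annuity: PV = PMT₁ × [1 − ((1+g)/(1+r))^n] / (r − g) = 12,350 × [1 − ((1+0.0031)/(1+r))^40] / (r − 0.0031) = $472,656.44.

$472,656.44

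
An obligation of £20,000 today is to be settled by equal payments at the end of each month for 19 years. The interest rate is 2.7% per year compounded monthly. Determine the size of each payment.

Level ordinary annuity; solve PV = PMT × [(1 − (1+r)^−n)/r] for PMT.
Periodic rate r = 0.027/12 per month; n is counted in months.
With n = 228: PMT = 20,000 / ([(1 − (1+r)^−n)/r]) = £112.23

£112.23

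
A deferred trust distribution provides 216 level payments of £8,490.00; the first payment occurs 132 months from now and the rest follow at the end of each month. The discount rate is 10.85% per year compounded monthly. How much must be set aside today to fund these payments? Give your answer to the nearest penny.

Ordinary annuity of 216 payments, first payment at period 132.
Periodic rate r = 0.1085/12 per month; n is counted in months.
The ordinary-annuity PV formula values the stream one period before the first payment (period 131); discount that back 131 periods:
PV₀ = 8,490 × [1 − (1+r)^−216] / r × (1+r)^−131 = £247,456.07

£247,456.07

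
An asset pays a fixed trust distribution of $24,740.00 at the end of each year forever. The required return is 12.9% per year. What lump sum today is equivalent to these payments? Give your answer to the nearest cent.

$191,782.95

Periodic rate r = 0.129 per year.
Level perpetuity: PV = PMT / r = 24,740 / (0.129) = $191,782.95.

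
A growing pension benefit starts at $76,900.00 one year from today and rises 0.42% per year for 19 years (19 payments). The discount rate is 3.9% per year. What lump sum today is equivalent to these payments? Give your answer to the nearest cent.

$1,053,029.95

Periodic rate r = 0.039 per year.
Growing ordinary annuity: PV = PMT₁ × [1 − ((1+g)/(1+r))^n] / (r − g) = 76,900 × [1 − ((1+0.0042)/(1+r))^19] / (r − 0.0042) = $1,053,029.95.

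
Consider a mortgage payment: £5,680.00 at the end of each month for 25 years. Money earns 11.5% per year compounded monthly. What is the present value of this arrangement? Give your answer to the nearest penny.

£558,797.19

This is an ordinary annuity: 300 payments of £5,680.00 at the end of each month.
Periodic rate r = 0.115/12 per month; n is counted in months.
PV = PMT × [(1 − (1+r)^−n)/r] = 5,680 × [1 − (1+r)^−300] / r = £558,797.19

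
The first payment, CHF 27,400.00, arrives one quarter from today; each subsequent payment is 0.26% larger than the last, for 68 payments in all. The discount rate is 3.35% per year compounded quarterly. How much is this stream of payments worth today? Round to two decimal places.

Periodic rate r = 0.0335/4 per quarter; n is counted in quarters.
Growing ordinary annuity: PV = PMT₁ × [1 − ((1+g)/(1+r))^n] / (r − g) = 27,400 × [1 − ((1+0.0026)/(1+r))^68] / (r − 0.0026) = CHF 1,534,023.97.

CHF 1,534,023.97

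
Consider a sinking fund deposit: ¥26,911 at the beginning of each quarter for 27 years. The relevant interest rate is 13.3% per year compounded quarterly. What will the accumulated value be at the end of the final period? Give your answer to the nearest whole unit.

¥27,774,424

This is an annuity due: 108 deposits of ¥26,911 at the beginning of each quarter.
Periodic rate r = 0.133/4 per quarter; n is counted in quarters.
FV = PMT × [((1+r)^n − 1)/r] × (1+r) = 26,911 × [(1+r)^108 − 1] / r × (1+r) = ¥27,774,424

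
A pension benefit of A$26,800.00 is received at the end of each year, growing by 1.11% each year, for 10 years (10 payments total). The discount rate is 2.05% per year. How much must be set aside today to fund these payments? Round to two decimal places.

A$251,993.96

Periodic rate r = 0.0205 per year.
Growing ordinary annuity: PV = PMT₁ × [1 − ((1+g)/(1+r))^n] / (r − g) = 26,800 × [1 − ((1+0.0111)/(1+r))^10] / (r − 0.0111) = A$251,993.96.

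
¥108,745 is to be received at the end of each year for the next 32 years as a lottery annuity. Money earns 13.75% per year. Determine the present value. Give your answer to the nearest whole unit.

¥778,059

This is an ordinary annuity: 32 payments of ¥108,745 at the end of each year.
Periodic rate r = 0.1375 per year.
PV = PMT × [(1 − (1+r)^−n)/r] = 108,745 × [1 − (1+r)^−32] / r = ¥778,059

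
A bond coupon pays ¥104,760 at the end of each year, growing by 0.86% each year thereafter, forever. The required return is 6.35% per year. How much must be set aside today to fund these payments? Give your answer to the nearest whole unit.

¥1,908,197

Periodic rate r = 0.0635 per year.
Growing perpetuity (Gordon): PV = PMT₁ / (r − g) = 104,760 / (r − 0.0086) = ¥1,908,197.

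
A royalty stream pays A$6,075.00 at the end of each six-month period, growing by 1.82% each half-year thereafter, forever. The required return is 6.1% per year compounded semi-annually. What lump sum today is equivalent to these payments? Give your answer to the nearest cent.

Periodic rate r = 0.061/2 per half-year.
Growing perpetuity (Gordon): PV = PMT₁ / (r − g) = 6,075 / (r − 0.0182) = A$493,902.44.

A$493,902.44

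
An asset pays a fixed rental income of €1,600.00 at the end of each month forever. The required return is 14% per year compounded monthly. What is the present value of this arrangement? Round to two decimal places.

€137,142.86

Periodic rate r = 0.14/12 per month.
Level perpetuity: PV = PMT / r = 1,600 / (0.14/12) = €137,142.86.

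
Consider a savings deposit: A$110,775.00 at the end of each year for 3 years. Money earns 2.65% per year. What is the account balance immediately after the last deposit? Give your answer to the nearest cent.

This is an ordinary annuity: 3 deposits of A$110,775.00 at the end of each year.
Periodic rate r = 0.0265 per year.
FV = PMT × [((1+r)^n − 1)/r] = 110,775 × [(1+r)^3 − 1] / r = A$341,209.40

A$341,209.40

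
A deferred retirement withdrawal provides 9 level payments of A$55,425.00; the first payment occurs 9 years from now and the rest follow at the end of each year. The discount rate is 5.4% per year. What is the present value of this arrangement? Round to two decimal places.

A$254,107.14

Ordinary annuity of 9 payments, first payment at period 9.
Periodic rate r = 0.054 per year.
The ordinary-annuity PV formula values the stream one period before the first payment (period 8); discount that back 8 periods:
PV₀ = 55,425 × [1 − (1+r)^−9] / r × (1+r)^−8 = A$254,107.14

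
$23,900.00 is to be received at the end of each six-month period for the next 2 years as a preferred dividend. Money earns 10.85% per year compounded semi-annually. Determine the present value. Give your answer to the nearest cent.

This is an ordinary annuity: 4 payments of $23,900.00 at the end of each six-month period.
Periodic rate r = 0.1085/2 per half-year; n is counted in half-years.
PV = PMT × [(1 − (1+r)^−n)/r] = 23,900 × [1 − (1+r)^−4] / r = $83,918.19

$83,918.19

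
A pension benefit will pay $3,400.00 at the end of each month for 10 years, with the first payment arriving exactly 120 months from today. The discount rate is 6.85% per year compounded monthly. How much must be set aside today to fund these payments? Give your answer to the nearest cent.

Ordinary annuity of 120 payments, first payment at period 120.
Periodic rate r = 0.0685/12 per month; n is counted in months.
The ordinary-annuity PV formula values the stream one period before the first payment (period 119); discount that back 119 periods:
PV₀ = 3,400 × [1 − (1+r)^−120] / r × (1+r)^−119 = $149,739.69

$149,739.69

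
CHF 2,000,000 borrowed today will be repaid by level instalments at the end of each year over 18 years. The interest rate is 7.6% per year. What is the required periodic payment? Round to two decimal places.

Level ordinary annuity; solve PV = PMT × [(1 − (1+r)^−n)/r] for PMT.
Periodic rate r = 0.076 per year.
With n = 18: PMT = 2,000,000 / ([(1 − (1+r)^−n)/r]) = CHF 207,518.19

CHF 207,518.19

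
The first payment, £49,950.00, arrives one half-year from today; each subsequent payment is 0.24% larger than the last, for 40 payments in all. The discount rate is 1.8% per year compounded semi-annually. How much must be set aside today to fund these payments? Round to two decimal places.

Periodic rate r = 0.018/2 per half-year; n is counted in half-years.
Growing ordinary annuity: PV = PMT₁ × [1 − ((1+g)/(1+r))^n] / (r − g) = 49,950 × [1 − ((1+0.0024)/(1+r))^40] / (r − 0.0024) = £1,747,320.84.

£1,747,320.84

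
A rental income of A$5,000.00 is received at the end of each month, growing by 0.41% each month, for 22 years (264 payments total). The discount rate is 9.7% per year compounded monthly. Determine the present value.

Periodic rate r = 0.097/12 per month; n is counted in months.
Growing ordinary annuity: PV = PMT₁ × [1 − ((1+g)/(1+r))^n] / (r − g) = 5,000 × [1 − ((1+0.0041)/(1+r))^264] / (r − 0.0041) = A$813,879.32.

A$813,879.32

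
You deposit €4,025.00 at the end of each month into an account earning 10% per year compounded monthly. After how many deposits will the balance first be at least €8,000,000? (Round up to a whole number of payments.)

346 payments

Periodic rate r = 0.1/12 per month; n is counted in months.
Ordinary annuity FV: 8,000,000 = 4,025 × [((1+r)^n − 1)/r].
(1+r)^n = 1 + 8,000,000 × r / 4,025, so n = ln(1 + 8,000,000·r/4,025) / ln(1+r) = 345.33.
Round up to a whole number of payments: n = 346.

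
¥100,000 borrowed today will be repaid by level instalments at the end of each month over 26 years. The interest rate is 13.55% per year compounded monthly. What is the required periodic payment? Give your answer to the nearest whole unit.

Level ordinary annuity; solve PV = PMT × [(1 − (1+r)^−n)/r] for PMT.
Periodic rate r = 0.1355/12 per month; n is counted in months.
With n = 312: PMT = 100,000 / ([(1 − (1+r)^−n)/r]) = ¥1,164

¥1,164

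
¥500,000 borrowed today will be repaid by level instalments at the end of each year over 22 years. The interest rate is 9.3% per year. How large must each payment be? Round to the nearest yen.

Level ordinary annuity; solve PV = PMT × [(1 − (1+r)^−n)/r] for PMT.
Periodic rate r = 0.093 per year.
With n = 22: PMT = 500,000 / ([(1 − (1+r)^−n)/r]) = ¥54,156

¥54,156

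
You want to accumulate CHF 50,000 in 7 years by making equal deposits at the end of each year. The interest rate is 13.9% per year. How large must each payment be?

CHF 4,674.01

Level ordinary annuity; solve FV = PMT × [((1+r)^n − 1)/r] for PMT.
Periodic rate r = 0.139 per year.
With n = 7: PMT = 50,000 / ([((1+r)^n − 1)/r]) = CHF 4,674.01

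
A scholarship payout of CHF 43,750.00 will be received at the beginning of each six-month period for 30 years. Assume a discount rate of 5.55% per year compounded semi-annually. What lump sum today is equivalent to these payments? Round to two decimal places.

This is an annuity due: 60 payments of CHF 43,750.00 at the beginning of each six-month period.
Periodic rate r = 0.0555/2 per half-year; n is counted in half-years.
PV = PMT × [(1 − (1+r)^−n)/r] × (1+r) = 43,750 × [1 − (1+r)^−60] / r × (1+r) = CHF 1,306,742.91

CHF 1,306,742.91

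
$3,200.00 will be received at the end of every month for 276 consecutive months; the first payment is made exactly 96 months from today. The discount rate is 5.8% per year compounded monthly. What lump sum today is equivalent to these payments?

$308,098.02

Ordinary annuity of 276 payments, first payment at period 96.
Periodic rate r = 0.058/12 per month; n is counted in months.
The ordinary-annuity PV formula values the stream one period before the first payment (period 95); discount that back 95 periods:
PV₀ = 3,200 × [1 − (1+r)^−276] / r × (1+r)^−95 = $308,098.02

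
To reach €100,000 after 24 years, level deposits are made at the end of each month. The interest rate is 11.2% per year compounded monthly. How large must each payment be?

€69.03

Level ordinary annuity; solve FV = PMT × [((1+r)^n − 1)/r] for PMT.
Periodic rate r = 0.112/12 per month; n is counted in months.
With n = 288: PMT = 100,000 / ([((1+r)^n − 1)/r]) = €69.03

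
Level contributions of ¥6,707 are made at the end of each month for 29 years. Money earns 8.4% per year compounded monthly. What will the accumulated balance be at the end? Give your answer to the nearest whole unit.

This is an ordinary annuity: 348 deposits of ¥6,707 at the end of each month.
Periodic rate r = 0.084/12 per month; n is counted in months.
FV = PMT × [((1+r)^n − 1)/r] = 6,707 × [(1+r)^348 − 1] / r = ¥9,898,262

¥9,898,262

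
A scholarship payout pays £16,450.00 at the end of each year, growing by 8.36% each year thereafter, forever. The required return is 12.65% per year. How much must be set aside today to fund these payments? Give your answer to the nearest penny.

£383,449.88

Periodic rate r = 0.1265 per year.
Growing perpetuity (Gordon): PV = PMT₁ / (r − g) = 16,450 / (r − 0.0836) = £383,449.88.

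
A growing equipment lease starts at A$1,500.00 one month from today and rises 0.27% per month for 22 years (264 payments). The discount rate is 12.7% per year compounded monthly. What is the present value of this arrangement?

Periodic rate r = 0.127/12 per month; n is counted in months.
Growing ordinary annuity: PV = PMT₁ × [1 − ((1+g)/(1+r))^n] / (r − g) = 1,500 × [1 − ((1+0.0027)/(1+r))^264] / (r − 0.0027) = A$166,204.26.

A$166,204.26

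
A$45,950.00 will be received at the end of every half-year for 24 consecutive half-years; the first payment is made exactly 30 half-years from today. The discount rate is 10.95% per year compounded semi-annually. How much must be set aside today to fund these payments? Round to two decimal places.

A$129,110.32

Ordinary annuity of 24 payments, first payment at period 30.
Periodic rate r = 0.1095/2 per half-year; n is counted in half-years.
The ordinary-annuity PV formula values the stream one period before the first payment (period 29); discount that back 29 periods:
PV₀ = 45,950 × [1 − (1+r)^−24] / r × (1+r)^−29 = A$129,110.32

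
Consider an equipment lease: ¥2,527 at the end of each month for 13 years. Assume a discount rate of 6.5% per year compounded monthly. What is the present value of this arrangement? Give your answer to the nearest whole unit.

¥265,667

This is an ordinary annuity: 156 payments of ¥2,527 at the end of each month.
Periodic rate r = 0.065/12 per month; n is counted in months.
PV = PMT × [(1 − (1+r)^−n)/r] = 2,527 × [1 − (1+r)^−156] / r = ¥265,667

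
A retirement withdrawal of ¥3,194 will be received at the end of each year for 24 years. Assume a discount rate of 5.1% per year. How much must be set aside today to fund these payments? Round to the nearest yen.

¥43,647

This is an ordinary annuity: 24 payments of ¥3,194 at the end of each year.
Periodic rate r = 0.051 per year.
PV = PMT × [(1 − (1+r)^−n)/r] = 3,194 × [1 − (1+r)^−24] / r = ¥43,647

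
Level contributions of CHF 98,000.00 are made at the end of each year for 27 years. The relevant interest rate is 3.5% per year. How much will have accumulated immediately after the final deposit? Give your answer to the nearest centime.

This is an ordinary annuity: 27 deposits of CHF 98,000.00 at the end of each year.
Periodic rate r = 0.035 per year.
FV = PMT × [((1+r)^n − 1)/r] = 98,000 × [(1+r)^27 − 1] / r = CHF 4,288,387.90

CHF 4,288,387.90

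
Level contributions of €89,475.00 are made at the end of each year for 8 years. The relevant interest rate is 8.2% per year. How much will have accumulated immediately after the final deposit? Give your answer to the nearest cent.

€958,615.28

This is an ordinary annuity: 8 deposits of €89,475.00 at the end of each year.
Periodic rate r = 0.082 per year.
FV = PMT × [((1+r)^n − 1)/r] = 89,475 × [(1+r)^8 − 1] / r = €958,615.28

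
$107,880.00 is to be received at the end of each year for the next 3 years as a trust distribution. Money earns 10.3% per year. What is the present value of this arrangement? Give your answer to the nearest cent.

This is an ordinary annuity: 3 payments of $107,880.00 at the end of each year.
Periodic rate r = 0.103 per year.
PV = PMT × [(1 − (1+r)^−n)/r] = 107,880 × [1 − (1+r)^−3] / r = $266,870.97

$266,870.97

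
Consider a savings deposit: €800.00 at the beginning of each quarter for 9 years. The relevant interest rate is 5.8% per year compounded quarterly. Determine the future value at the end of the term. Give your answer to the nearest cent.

€38,010.28

This is an annuity due: 36 deposits of €800.00 at the beginning of each quarter.
Periodic rate r = 0.058/4 per quarter; n is counted in quarters.
FV = PMT × [((1+r)^n − 1)/r] × (1+r) = 800 × [(1+r)^36 − 1] / r × (1+r) = €38,010.28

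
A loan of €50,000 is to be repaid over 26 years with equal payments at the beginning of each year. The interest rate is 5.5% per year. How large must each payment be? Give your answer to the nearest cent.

€3,468.87

Level annuity due; solve PV = PMT × [(1 − (1+r)^−n)/r] × (1+r) for PMT.
Periodic rate r = 0.055 per year.
With n = 26: PMT = 50,000 / ([(1 − (1+r)^−n)/r] × (1+r)) = €3,468.87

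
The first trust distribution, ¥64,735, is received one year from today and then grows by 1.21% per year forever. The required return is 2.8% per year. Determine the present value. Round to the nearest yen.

Periodic rate r = 0.028 per year.
Growing perpetuity (Gordon): PV = PMT₁ / (r − g) = 64,735 / (r − 0.0121) = ¥4,071,384.

¥4,071,384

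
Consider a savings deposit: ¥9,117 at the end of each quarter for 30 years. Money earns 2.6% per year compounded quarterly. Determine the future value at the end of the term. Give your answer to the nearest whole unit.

¥1,649,438

This is an ordinary annuity: 120 deposits of ¥9,117 at the end of each quarter.
Periodic rate r = 0.026/4 per quarter; n is counted in quarters.
FV = PMT × [((1+r)^n − 1)/r] = 9,117 × [(1+r)^120 − 1] / r = ¥1,649,438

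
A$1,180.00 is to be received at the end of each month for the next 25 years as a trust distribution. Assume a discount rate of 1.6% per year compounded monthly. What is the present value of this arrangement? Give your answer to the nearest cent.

This is an ordinary annuity: 300 payments of A$1,180.00 at the end of each month.
Periodic rate r = 0.016/12 per month; n is counted in months.
PV = PMT × [(1 − (1+r)^−n)/r] = 1,180 × [1 − (1+r)^−300] / r = A$291,608.68

A$291,608.68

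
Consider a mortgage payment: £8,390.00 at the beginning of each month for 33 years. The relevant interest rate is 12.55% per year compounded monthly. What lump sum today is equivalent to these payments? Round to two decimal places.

£797,452.84

This is an annuity due: 396 payments of £8,390.00 at the beginning of each month.
Periodic rate r = 0.1255/12 per month; n is counted in months.
PV = PMT × [(1 − (1+r)^−n)/r] × (1+r) = 8,390 × [1 − (1+r)^−396] / r × (1+r) = £797,452.84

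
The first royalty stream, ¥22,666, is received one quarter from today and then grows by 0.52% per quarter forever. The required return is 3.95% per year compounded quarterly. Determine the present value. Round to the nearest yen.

Periodic rate r = 0.0395/4 per quarter.
Growing perpetuity (Gordon): PV = PMT₁ / (r − g) = 22,666 / (r − 0.0052) = ¥4,848,342.

¥4,848,342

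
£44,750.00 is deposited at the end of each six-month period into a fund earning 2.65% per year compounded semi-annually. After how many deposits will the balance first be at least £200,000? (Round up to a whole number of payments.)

5 payments

Periodic rate r = 0.0265/2 per half-year; n is counted in half-years.
Ordinary annuity FV: 200,000 = 44,750 × [((1+r)^n − 1)/r].
(1+r)^n = 1 + 200,000 × r / 44,750, so n = ln(1 + 200,000·r/44,750) / ln(1+r) = 4.37.
Round up to a whole number of payments: n = 5.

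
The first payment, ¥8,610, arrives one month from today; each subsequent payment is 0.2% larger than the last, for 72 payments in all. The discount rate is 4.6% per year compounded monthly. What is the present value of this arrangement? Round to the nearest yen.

¥579,168

Periodic rate r = 0.046/12 per month; n is counted in months.
Growing ordinary annuity: PV = PMT₁ × [1 − ((1+g)/(1+r))^n] / (r − g) = 8,610 × [1 − ((1+0.002)/(1+r))^72] / (r − 0.002) = ¥579,168.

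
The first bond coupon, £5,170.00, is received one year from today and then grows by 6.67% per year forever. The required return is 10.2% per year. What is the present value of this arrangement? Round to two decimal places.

Periodic rate r = 0.102 per year.
Growing perpetuity (Gordon): PV = PMT₁ / (r − g) = 5,170 / (r − 0.0667) = £146,458.92.

£146,458.92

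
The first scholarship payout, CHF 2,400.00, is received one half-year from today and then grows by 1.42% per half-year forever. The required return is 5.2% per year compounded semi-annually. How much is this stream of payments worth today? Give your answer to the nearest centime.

Periodic rate r = 0.052/2 per half-year.
Growing perpetuity (Gordon): PV = PMT₁ / (r − g) = 2,400 / (r − 0.0142) = CHF 203,389.83.

CHF 203,389.83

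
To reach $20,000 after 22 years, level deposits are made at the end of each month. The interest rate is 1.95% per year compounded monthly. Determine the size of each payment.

Level ordinary annuity; solve FV = PMT × [((1+r)^n − 1)/r] for PMT.
Periodic rate r = 0.0195/12 per month; n is counted in months.
With n = 264: PMT = 20,000 / ([((1+r)^n − 1)/r]) = $60.73

$60.73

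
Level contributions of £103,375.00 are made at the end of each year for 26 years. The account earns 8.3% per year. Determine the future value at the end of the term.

£8,655,477.99

This is an ordinary annuity: 26 deposits of £103,375.00 at the end of each year.
Periodic rate r = 0.083 per year.
FV = PMT × [((1+r)^n − 1)/r] = 103,375 × [(1+r)^26 − 1] / r = £8,655,477.99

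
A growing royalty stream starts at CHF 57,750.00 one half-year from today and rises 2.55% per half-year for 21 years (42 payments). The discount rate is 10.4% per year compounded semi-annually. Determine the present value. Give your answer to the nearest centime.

Periodic rate r = 0.104/2 per half-year; n is counted in half-years.
Growing ordinary annuity: PV = PMT₁ × [1 − ((1+g)/(1+r))^n] / (r − g) = 57,750 × [1 − ((1+0.0255)/(1+r))^42] / (r − 0.0255) = CHF 1,432,894.56.

CHF 1,432,894.56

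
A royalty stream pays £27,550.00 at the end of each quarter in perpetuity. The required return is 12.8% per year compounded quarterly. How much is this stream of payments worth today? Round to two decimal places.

Periodic rate r = 0.128/4 per quarter.
Level perpetuity: PV = PMT / r = 27,550 / (0.128/4) = £860,937.50.

£860,937.50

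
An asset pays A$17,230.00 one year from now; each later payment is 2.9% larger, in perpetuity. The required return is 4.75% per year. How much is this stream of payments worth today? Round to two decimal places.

A$931,351.35

Periodic rate r = 0.0475 per year.
Growing perpetuity (Gordon): PV = PMT₁ / (r − g) = 17,230 / (r − 0.029) = A$931,351.35.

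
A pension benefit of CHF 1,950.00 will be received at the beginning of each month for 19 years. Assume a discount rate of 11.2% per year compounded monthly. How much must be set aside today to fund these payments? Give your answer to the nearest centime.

This is an annuity due: 228 payments of CHF 1,950.00 at the beginning of each month.
Periodic rate r = 0.112/12 per month; n is counted in months.
PV = PMT × [(1 − (1+r)^−n)/r] × (1+r) = 1,950 × [1 − (1+r)^−228] / r × (1+r) = CHF 185,519.11

CHF 185,519.11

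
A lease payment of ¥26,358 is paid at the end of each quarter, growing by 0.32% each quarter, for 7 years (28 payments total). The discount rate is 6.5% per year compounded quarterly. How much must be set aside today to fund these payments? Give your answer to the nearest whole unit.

Periodic rate r = 0.065/4 per quarter; n is counted in quarters.
Growing ordinary annuity: PV = PMT₁ × [1 − ((1+g)/(1+r))^n] / (r − g) = 26,358 × [1 − ((1+0.0032)/(1+r))^28] / (r − 0.0032) = ¥613,279.

¥613,279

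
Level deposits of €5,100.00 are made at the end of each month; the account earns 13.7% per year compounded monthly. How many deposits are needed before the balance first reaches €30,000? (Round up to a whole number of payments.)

6 payments

Periodic rate r = 0.137/12 per month; n is counted in months.
Ordinary annuity FV: 30,000 = 5,100 × [((1+r)^n − 1)/r].
(1+r)^n = 1 + 30,000 × r / 5,100, so n = ln(1 + 30,000·r/5,100) / ln(1+r) = 5.73.
Round up to a whole number of payments: n = 6.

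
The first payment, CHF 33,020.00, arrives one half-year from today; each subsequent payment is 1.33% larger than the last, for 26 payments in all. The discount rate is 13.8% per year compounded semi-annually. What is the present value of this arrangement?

Periodic rate r = 0.138/2 per half-year; n is counted in half-years.
Growing ordinary annuity: PV = PMT₁ × [1 − ((1+g)/(1+r))^n] / (r − g) = 33,020 × [1 − ((1+0.0133)/(1+r))^26] / (r − 0.0133) = CHF 445,353.10.

CHF 445,353.10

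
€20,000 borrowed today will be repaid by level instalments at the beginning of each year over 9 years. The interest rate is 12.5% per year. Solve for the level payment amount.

Level annuity due; solve PV = PMT × [(1 − (1+r)^−n)/r] × (1+r) for PMT.
Periodic rate r = 0.125 per year.
With n = 9: PMT = 20,000 / ([(1 − (1+r)^−n)/r] × (1+r)) = €3,400.18

€3,400.18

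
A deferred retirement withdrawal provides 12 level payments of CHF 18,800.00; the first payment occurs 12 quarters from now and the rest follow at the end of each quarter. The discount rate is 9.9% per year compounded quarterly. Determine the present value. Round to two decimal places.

Ordinary annuity of 12 payments, first payment at period 12.
Periodic rate r = 0.099/4 per quarter; n is counted in quarters.
The ordinary-annuity PV formula values the stream one period before the first payment (period 11); discount that back 11 periods:
PV₀ = 18,800 × [1 − (1+r)^−12] / r × (1+r)^−11 = CHF 147,594.78

CHF 147,594.78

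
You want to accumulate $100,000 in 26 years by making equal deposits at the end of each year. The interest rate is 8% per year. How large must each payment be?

$1,250.71

Level ordinary annuity; solve FV = PMT × [((1+r)^n − 1)/r] for PMT.
Periodic rate r = 0.08 per year.
With n = 26: PMT = 100,000 / ([((1+r)^n − 1)/r]) = $1,250.71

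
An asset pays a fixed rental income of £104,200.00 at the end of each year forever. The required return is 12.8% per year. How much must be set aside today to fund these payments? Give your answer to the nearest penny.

£814,062.50

Periodic rate r = 0.128 per year.
Level perpetuity: PV = PMT / r = 104,200 / (0.128) = £814,062.50.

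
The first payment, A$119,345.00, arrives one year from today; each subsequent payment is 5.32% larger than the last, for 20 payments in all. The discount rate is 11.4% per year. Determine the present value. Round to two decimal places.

A$1,324,039.20

Periodic rate r = 0.114 per year.
Growing ordinary annuity: PV = PMT₁ × [1 − ((1+g)/(1+r))^n] / (r − g) = 119,345 × [1 − ((1+0.0532)/(1+r))^20] / (r − 0.0532) = A$1,324,039.20.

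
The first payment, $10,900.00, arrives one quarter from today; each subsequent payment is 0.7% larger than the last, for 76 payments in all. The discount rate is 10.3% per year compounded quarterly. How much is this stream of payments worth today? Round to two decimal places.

$438,276.36

Periodic rate r = 0.103/4 per quarter; n is counted in quarters.
Growing ordinary annuity: PV = PMT₁ × [1 − ((1+g)/(1+r))^n] / (r − g) = 10,900 × [1 − ((1+0.007)/(1+r))^76] / (r − 0.007) = $438,276.36.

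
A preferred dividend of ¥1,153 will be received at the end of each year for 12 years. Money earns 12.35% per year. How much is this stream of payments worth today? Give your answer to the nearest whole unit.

¥7,028

This is an ordinary annuity: 12 payments of ¥1,153 at the end of each year.
Periodic rate r = 0.1235 per year.
PV = PMT × [(1 − (1+r)^−n)/r] = 1,153 × [1 − (1+r)^−12] / r = ¥7,028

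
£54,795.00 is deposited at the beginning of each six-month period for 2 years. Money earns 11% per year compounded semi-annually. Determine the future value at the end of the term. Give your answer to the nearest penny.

£251,020.88

This is an annuity due: 4 deposits of £54,795.00 at the beginning of each six-month period.
Periodic rate r = 0.11/2 per half-year; n is counted in half-years.
FV = PMT × [((1+r)^n − 1)/r] × (1+r) = 54,795 × [(1+r)^4 − 1] / r × (1+r) = £251,020.88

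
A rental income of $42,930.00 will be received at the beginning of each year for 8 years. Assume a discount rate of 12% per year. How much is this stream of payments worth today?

$238,852.07

This is an annuity due: 8 payments of $42,930.00 at the beginning of each year.
Periodic rate r = 0.12 per year.
PV = PMT × [(1 − (1+r)^−n)/r] × (1+r) = 42,930 × [1 − (1+r)^−8] / r × (1+r) = $238,852.07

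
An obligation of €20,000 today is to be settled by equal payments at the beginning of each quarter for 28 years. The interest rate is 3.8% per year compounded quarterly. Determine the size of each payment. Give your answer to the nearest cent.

Level annuity due; solve PV = PMT × [(1 − (1+r)^−n)/r] × (1+r) for PMT.
Periodic rate r = 0.038/4 per quarter; n is counted in quarters.
With n = 112: PMT = 20,000 / ([(1 − (1+r)^−n)/r] × (1+r)) = €288.14

€288.14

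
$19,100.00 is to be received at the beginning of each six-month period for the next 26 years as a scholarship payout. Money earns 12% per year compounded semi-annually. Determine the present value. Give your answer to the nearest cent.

This is an annuity due: 52 payments of $19,100.00 at the beginning of each six-month period.
Periodic rate r = 0.12/2 per half-year; n is counted in half-years.
PV = PMT × [(1 − (1+r)^−n)/r] × (1+r) = 19,100 × [1 − (1+r)^−52] / r × (1+r) = $321,129.75

$321,129.75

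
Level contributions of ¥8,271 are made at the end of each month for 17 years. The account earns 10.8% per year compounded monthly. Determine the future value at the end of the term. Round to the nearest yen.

This is an ordinary annuity: 204 deposits of ¥8,271 at the end of each month.
Periodic rate r = 0.108/12 per month; n is counted in months.
FV = PMT × [((1+r)^n − 1)/r] = 8,271 × [(1+r)^204 − 1] / r = ¥4,797,279

¥4,797,279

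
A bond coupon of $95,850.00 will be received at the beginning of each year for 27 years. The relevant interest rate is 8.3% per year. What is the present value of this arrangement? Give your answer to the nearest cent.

$1,105,399.87

This is an annuity due: 27 payments of $95,850.00 at the beginning of each year.
Periodic rate r = 0.083 per year.
PV = PMT × [(1 − (1+r)^−n)/r] × (1+r) = 95,850 × [1 − (1+r)^−27] / r × (1+r) = $1,105,399.87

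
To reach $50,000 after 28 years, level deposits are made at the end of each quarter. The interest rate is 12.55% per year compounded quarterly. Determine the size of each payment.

Level ordinary annuity; solve FV = PMT × [((1+r)^n − 1)/r] for PMT.
Periodic rate r = 0.1255/4 per quarter; n is counted in quarters.
With n = 112: PMT = 50,000 / ([((1+r)^n − 1)/r]) = $50.91

$50.91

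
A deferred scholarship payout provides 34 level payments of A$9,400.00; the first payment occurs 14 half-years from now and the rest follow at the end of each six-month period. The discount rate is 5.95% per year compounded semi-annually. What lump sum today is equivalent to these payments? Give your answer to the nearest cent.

Ordinary annuity of 34 payments, first payment at period 14.
Periodic rate r = 0.0595/2 per half-year; n is counted in half-years.
The ordinary-annuity PV formula values the stream one period before the first payment (period 13); discount that back 13 periods:
PV₀ = 9,400 × [1 − (1+r)^−34] / r × (1+r)^−13 = A$136,176.69

A$136,176.69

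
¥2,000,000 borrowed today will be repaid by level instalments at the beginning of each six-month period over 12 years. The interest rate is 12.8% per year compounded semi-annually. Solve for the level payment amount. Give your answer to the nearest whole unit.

Level annuity due; solve PV = PMT × [(1 − (1+r)^−n)/r] × (1+r) for PMT.
Periodic rate r = 0.128/2 per half-year; n is counted in half-years.
With n = 24: PMT = 2,000,000 / ([(1 − (1+r)^−n)/r] × (1+r)) = ¥155,353

¥155,353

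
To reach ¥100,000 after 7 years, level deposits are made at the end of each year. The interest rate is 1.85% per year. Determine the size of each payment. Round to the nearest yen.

Level ordinary annuity; solve FV = PMT × [((1+r)^n − 1)/r] for PMT.
Periodic rate r = 0.0185 per year.
With n = 7: PMT = 100,000 / ([((1+r)^n − 1)/r]) = ¥13,512

¥13,512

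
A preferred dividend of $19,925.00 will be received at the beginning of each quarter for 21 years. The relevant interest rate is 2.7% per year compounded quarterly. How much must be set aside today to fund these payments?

$1,282,897.68

This is an annuity due: 84 payments of $19,925.00 at the beginning of each quarter.
Periodic rate r = 0.027/4 per quarter; n is counted in quarters.
PV = PMT × [(1 − (1+r)^−n)/r] × (1+r) = 19,925 × [1 − (1+r)^−84] / r × (1+r) = $1,282,897.68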